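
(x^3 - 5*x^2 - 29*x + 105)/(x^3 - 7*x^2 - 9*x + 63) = (x + 5)/(x + 3)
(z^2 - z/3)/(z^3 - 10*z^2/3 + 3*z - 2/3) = z/(z^2 - 3*z + 2)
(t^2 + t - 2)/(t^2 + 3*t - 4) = (t + 2)/(t + 4)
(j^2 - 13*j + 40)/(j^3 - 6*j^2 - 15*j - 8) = (j - 5)/(j^2 + 2*j + 1)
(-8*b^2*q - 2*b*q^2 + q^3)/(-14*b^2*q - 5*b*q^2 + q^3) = (-4*b + q)/(-7*b + q)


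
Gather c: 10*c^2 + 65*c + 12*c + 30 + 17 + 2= 10*c^2 + 77*c + 49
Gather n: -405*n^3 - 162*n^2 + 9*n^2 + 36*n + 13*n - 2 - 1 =-405*n^3 - 153*n^2 + 49*n - 3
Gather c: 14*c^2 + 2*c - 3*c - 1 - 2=14*c^2 - c - 3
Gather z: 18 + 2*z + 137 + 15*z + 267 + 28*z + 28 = 45*z + 450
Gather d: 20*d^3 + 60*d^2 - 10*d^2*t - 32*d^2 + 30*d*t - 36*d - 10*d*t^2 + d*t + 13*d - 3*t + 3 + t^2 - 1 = 20*d^3 + d^2*(28 - 10*t) + d*(-10*t^2 + 31*t - 23) + t^2 - 3*t + 2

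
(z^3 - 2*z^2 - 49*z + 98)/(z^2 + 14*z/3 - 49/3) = 3*(z^2 - 9*z + 14)/(3*z - 7)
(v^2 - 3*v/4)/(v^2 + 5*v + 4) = v*(4*v - 3)/(4*(v^2 + 5*v + 4))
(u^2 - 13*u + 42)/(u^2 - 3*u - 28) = (u - 6)/(u + 4)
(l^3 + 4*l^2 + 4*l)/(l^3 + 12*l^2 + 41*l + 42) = l*(l + 2)/(l^2 + 10*l + 21)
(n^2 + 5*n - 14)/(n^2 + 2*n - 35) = (n - 2)/(n - 5)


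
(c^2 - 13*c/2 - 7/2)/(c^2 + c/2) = (c - 7)/c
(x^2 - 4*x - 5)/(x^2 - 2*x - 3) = (x - 5)/(x - 3)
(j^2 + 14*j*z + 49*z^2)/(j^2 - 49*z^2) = (-j - 7*z)/(-j + 7*z)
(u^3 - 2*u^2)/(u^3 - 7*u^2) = (u - 2)/(u - 7)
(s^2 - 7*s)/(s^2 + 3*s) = (s - 7)/(s + 3)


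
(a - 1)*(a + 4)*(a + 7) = a^3 + 10*a^2 + 17*a - 28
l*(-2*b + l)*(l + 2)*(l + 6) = -2*b*l^3 - 16*b*l^2 - 24*b*l + l^4 + 8*l^3 + 12*l^2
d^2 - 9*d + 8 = (d - 8)*(d - 1)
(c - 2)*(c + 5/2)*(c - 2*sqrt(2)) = c^3 - 2*sqrt(2)*c^2 + c^2/2 - 5*c - sqrt(2)*c + 10*sqrt(2)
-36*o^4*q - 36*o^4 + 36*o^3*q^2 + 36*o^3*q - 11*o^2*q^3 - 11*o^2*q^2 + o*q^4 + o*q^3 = (-6*o + q)*(-3*o + q)*(-2*o + q)*(o*q + o)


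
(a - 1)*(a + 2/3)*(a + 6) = a^3 + 17*a^2/3 - 8*a/3 - 4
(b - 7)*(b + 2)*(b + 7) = b^3 + 2*b^2 - 49*b - 98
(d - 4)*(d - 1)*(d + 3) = d^3 - 2*d^2 - 11*d + 12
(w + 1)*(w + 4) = w^2 + 5*w + 4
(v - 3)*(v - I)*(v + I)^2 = v^4 - 3*v^3 + I*v^3 + v^2 - 3*I*v^2 - 3*v + I*v - 3*I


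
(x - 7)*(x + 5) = x^2 - 2*x - 35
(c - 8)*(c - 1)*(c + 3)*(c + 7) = c^4 + c^3 - 61*c^2 - 109*c + 168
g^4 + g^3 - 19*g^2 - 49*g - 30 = (g - 5)*(g + 1)*(g + 2)*(g + 3)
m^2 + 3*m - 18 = (m - 3)*(m + 6)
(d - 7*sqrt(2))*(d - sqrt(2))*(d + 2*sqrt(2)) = d^3 - 6*sqrt(2)*d^2 - 18*d + 28*sqrt(2)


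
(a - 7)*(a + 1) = a^2 - 6*a - 7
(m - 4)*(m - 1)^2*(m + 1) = m^4 - 5*m^3 + 3*m^2 + 5*m - 4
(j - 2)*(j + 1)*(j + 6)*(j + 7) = j^4 + 12*j^3 + 27*j^2 - 68*j - 84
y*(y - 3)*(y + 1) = y^3 - 2*y^2 - 3*y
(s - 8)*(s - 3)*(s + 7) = s^3 - 4*s^2 - 53*s + 168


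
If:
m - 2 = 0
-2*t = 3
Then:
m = 2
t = -3/2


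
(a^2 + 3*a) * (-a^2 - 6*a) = -a^4 - 9*a^3 - 18*a^2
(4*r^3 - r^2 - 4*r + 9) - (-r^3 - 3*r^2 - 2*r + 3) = 5*r^3 + 2*r^2 - 2*r + 6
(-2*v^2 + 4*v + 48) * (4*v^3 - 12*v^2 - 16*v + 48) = -8*v^5 + 40*v^4 + 176*v^3 - 736*v^2 - 576*v + 2304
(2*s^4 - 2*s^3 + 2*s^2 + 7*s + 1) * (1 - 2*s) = -4*s^5 + 6*s^4 - 6*s^3 - 12*s^2 + 5*s + 1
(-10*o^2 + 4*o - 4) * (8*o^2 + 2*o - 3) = -80*o^4 + 12*o^3 + 6*o^2 - 20*o + 12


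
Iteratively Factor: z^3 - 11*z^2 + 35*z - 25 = (z - 5)*(z^2 - 6*z + 5) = (z - 5)*(z - 1)*(z - 5)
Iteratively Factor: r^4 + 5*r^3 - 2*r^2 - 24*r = (r)*(r^3 + 5*r^2 - 2*r - 24) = r*(r + 3)*(r^2 + 2*r - 8) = r*(r - 2)*(r + 3)*(r + 4)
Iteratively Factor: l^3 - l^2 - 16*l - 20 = (l + 2)*(l^2 - 3*l - 10) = (l - 5)*(l + 2)*(l + 2)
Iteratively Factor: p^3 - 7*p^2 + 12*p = (p)*(p^2 - 7*p + 12) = p*(p - 3)*(p - 4)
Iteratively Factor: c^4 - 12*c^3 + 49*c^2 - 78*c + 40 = (c - 4)*(c^3 - 8*c^2 + 17*c - 10) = (c - 5)*(c - 4)*(c^2 - 3*c + 2) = (c - 5)*(c - 4)*(c - 2)*(c - 1)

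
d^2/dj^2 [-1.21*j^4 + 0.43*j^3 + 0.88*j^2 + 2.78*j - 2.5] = -14.52*j^2 + 2.58*j + 1.76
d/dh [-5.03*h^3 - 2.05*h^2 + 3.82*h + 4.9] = -15.09*h^2 - 4.1*h + 3.82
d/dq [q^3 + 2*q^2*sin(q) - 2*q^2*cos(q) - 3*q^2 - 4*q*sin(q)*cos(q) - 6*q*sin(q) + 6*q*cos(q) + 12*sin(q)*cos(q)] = 2*sqrt(2)*q^2*sin(q + pi/4) + 3*q^2 - 2*q*sin(q) - 10*q*cos(q) - 4*q*cos(2*q) - 6*q - 2*sin(2*q) + 12*cos(2*q) + 6*sqrt(2)*cos(q + pi/4)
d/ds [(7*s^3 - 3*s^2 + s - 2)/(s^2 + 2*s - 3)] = (7*s^4 + 28*s^3 - 70*s^2 + 22*s + 1)/(s^4 + 4*s^3 - 2*s^2 - 12*s + 9)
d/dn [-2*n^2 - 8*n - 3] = -4*n - 8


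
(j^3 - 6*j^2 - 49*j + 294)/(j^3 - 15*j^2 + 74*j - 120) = (j^2 - 49)/(j^2 - 9*j + 20)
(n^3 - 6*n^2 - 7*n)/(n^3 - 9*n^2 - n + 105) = n*(n + 1)/(n^2 - 2*n - 15)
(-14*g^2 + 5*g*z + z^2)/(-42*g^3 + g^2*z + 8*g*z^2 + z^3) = 1/(3*g + z)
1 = 1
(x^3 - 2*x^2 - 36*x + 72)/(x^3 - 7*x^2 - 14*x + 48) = (x^2 - 36)/(x^2 - 5*x - 24)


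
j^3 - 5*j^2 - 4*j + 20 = (j - 5)*(j - 2)*(j + 2)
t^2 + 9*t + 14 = (t + 2)*(t + 7)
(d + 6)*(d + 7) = d^2 + 13*d + 42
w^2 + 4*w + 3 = (w + 1)*(w + 3)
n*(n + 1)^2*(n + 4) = n^4 + 6*n^3 + 9*n^2 + 4*n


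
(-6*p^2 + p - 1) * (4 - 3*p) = 18*p^3 - 27*p^2 + 7*p - 4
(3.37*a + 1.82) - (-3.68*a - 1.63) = 7.05*a + 3.45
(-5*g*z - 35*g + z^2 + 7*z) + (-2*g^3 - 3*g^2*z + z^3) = -2*g^3 - 3*g^2*z - 5*g*z - 35*g + z^3 + z^2 + 7*z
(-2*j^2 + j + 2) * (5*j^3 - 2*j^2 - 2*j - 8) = -10*j^5 + 9*j^4 + 12*j^3 + 10*j^2 - 12*j - 16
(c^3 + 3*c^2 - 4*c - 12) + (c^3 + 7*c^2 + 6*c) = 2*c^3 + 10*c^2 + 2*c - 12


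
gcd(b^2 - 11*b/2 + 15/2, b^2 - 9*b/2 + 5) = b - 5/2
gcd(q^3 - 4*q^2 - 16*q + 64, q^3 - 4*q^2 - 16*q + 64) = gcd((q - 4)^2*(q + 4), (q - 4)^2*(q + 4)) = q^3 - 4*q^2 - 16*q + 64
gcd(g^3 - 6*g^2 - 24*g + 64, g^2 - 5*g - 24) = g - 8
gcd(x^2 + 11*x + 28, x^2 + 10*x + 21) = x + 7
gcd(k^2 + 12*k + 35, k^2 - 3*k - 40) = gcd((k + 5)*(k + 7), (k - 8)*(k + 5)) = k + 5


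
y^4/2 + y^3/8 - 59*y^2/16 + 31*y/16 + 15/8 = (y/2 + 1/4)*(y - 2)*(y - 5/4)*(y + 3)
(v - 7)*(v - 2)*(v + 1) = v^3 - 8*v^2 + 5*v + 14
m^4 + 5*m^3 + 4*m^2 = m^2*(m + 1)*(m + 4)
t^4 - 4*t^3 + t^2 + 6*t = t*(t - 3)*(t - 2)*(t + 1)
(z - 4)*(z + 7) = z^2 + 3*z - 28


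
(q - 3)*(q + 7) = q^2 + 4*q - 21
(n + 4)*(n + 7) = n^2 + 11*n + 28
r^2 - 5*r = r*(r - 5)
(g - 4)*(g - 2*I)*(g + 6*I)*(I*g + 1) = I*g^4 - 3*g^3 - 4*I*g^3 + 12*g^2 + 16*I*g^2 + 12*g - 64*I*g - 48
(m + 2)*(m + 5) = m^2 + 7*m + 10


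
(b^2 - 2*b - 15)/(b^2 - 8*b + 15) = (b + 3)/(b - 3)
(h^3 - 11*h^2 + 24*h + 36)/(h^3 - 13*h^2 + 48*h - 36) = (h + 1)/(h - 1)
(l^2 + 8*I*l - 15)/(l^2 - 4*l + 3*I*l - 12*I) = (l + 5*I)/(l - 4)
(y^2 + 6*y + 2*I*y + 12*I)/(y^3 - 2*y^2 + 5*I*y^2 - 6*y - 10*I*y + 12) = (y + 6)/(y^2 + y*(-2 + 3*I) - 6*I)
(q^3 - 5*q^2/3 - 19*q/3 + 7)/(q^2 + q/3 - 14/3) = (q^2 - 4*q + 3)/(q - 2)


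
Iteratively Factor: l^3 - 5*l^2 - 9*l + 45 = (l - 3)*(l^2 - 2*l - 15) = (l - 3)*(l + 3)*(l - 5)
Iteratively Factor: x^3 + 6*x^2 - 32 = (x + 4)*(x^2 + 2*x - 8) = (x + 4)^2*(x - 2)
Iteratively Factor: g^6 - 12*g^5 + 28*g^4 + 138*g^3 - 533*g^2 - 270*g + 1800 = (g - 4)*(g^5 - 8*g^4 - 4*g^3 + 122*g^2 - 45*g - 450) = (g - 5)*(g - 4)*(g^4 - 3*g^3 - 19*g^2 + 27*g + 90) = (g - 5)^2*(g - 4)*(g^3 + 2*g^2 - 9*g - 18) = (g - 5)^2*(g - 4)*(g - 3)*(g^2 + 5*g + 6) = (g - 5)^2*(g - 4)*(g - 3)*(g + 2)*(g + 3)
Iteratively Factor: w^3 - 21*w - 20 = (w + 4)*(w^2 - 4*w - 5) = (w - 5)*(w + 4)*(w + 1)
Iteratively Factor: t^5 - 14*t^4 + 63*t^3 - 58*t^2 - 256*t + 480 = (t + 2)*(t^4 - 16*t^3 + 95*t^2 - 248*t + 240) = (t - 3)*(t + 2)*(t^3 - 13*t^2 + 56*t - 80) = (t - 5)*(t - 3)*(t + 2)*(t^2 - 8*t + 16) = (t - 5)*(t - 4)*(t - 3)*(t + 2)*(t - 4)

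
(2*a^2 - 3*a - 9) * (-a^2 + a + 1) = -2*a^4 + 5*a^3 + 8*a^2 - 12*a - 9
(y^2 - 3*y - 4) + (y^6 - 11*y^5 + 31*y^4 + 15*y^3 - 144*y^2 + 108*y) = y^6 - 11*y^5 + 31*y^4 + 15*y^3 - 143*y^2 + 105*y - 4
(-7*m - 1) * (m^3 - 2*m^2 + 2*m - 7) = -7*m^4 + 13*m^3 - 12*m^2 + 47*m + 7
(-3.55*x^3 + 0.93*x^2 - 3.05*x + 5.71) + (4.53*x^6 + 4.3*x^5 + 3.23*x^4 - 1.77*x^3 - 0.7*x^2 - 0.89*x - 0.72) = 4.53*x^6 + 4.3*x^5 + 3.23*x^4 - 5.32*x^3 + 0.23*x^2 - 3.94*x + 4.99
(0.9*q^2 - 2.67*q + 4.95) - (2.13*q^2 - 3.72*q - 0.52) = -1.23*q^2 + 1.05*q + 5.47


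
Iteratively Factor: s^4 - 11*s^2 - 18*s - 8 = (s + 1)*(s^3 - s^2 - 10*s - 8) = (s + 1)*(s + 2)*(s^2 - 3*s - 4) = (s - 4)*(s + 1)*(s + 2)*(s + 1)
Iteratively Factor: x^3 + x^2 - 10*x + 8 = (x - 2)*(x^2 + 3*x - 4) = (x - 2)*(x - 1)*(x + 4)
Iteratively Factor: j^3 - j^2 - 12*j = (j - 4)*(j^2 + 3*j) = j*(j - 4)*(j + 3)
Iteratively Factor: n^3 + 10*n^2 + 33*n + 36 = (n + 4)*(n^2 + 6*n + 9) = (n + 3)*(n + 4)*(n + 3)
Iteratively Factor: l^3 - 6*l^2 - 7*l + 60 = (l - 4)*(l^2 - 2*l - 15) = (l - 5)*(l - 4)*(l + 3)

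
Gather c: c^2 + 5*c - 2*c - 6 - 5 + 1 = c^2 + 3*c - 10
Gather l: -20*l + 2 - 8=-20*l - 6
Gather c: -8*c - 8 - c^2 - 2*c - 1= -c^2 - 10*c - 9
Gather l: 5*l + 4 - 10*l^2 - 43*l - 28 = -10*l^2 - 38*l - 24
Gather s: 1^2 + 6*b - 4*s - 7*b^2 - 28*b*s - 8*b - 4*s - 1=-7*b^2 - 2*b + s*(-28*b - 8)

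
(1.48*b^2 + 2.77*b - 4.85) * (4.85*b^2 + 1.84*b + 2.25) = 7.178*b^4 + 16.1577*b^3 - 15.0957*b^2 - 2.6915*b - 10.9125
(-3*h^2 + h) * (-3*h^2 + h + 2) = 9*h^4 - 6*h^3 - 5*h^2 + 2*h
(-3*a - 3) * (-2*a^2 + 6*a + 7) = 6*a^3 - 12*a^2 - 39*a - 21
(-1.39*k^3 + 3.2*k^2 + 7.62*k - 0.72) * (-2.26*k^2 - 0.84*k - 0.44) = 3.1414*k^5 - 6.0644*k^4 - 19.2976*k^3 - 6.1816*k^2 - 2.748*k + 0.3168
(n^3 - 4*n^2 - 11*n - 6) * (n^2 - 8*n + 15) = n^5 - 12*n^4 + 36*n^3 + 22*n^2 - 117*n - 90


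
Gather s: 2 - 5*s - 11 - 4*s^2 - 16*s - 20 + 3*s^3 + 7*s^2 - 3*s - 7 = 3*s^3 + 3*s^2 - 24*s - 36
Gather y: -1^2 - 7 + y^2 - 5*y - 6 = y^2 - 5*y - 14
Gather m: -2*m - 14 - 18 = -2*m - 32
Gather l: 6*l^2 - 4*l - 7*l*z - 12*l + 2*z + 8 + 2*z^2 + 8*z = 6*l^2 + l*(-7*z - 16) + 2*z^2 + 10*z + 8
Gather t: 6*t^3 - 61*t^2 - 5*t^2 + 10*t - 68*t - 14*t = 6*t^3 - 66*t^2 - 72*t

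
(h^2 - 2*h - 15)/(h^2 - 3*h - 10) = (h + 3)/(h + 2)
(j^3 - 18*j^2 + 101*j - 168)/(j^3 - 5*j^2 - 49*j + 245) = (j^2 - 11*j + 24)/(j^2 + 2*j - 35)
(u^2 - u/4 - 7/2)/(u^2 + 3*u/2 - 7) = (4*u + 7)/(2*(2*u + 7))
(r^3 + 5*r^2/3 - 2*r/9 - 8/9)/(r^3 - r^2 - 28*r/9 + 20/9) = (3*r^2 + 7*r + 4)/(3*r^2 - r - 10)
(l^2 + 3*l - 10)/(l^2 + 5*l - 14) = (l + 5)/(l + 7)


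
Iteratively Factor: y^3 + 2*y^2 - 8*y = (y - 2)*(y^2 + 4*y) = (y - 2)*(y + 4)*(y)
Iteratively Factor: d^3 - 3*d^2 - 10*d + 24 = (d - 4)*(d^2 + d - 6) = (d - 4)*(d - 2)*(d + 3)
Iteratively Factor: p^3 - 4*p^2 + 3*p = (p - 3)*(p^2 - p) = (p - 3)*(p - 1)*(p)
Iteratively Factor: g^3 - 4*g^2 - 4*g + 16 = (g - 4)*(g^2 - 4) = (g - 4)*(g + 2)*(g - 2)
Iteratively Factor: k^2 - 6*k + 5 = (k - 1)*(k - 5)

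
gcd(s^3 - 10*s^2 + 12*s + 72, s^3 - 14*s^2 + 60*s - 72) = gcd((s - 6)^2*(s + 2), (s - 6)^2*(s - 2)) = s^2 - 12*s + 36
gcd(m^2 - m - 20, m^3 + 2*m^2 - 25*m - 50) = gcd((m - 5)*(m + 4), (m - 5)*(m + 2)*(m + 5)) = m - 5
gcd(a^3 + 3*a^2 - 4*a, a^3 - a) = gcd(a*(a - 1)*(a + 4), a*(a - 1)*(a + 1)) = a^2 - a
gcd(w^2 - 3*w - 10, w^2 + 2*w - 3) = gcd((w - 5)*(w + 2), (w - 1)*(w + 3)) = 1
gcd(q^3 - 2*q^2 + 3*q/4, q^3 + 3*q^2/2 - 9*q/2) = q^2 - 3*q/2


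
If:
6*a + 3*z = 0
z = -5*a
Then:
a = 0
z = 0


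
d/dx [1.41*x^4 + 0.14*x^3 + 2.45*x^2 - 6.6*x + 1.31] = 5.64*x^3 + 0.42*x^2 + 4.9*x - 6.6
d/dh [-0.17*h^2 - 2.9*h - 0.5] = -0.34*h - 2.9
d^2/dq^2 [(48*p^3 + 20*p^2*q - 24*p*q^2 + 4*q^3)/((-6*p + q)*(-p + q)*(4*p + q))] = 24*p*(1952*p^6 + 1440*p^5*q - 1356*p^4*q^2 + 609*p^3*q^3 - 171*p^2*q^4 + 27*p*q^5 - q^6)/(13824*p^9 - 38016*p^8*q + 29664*p^7*q^2 + 584*p^6*q^3 - 6876*p^5*q^4 + 426*p^4*q^5 + 441*p^3*q^6 - 39*p^2*q^7 - 9*p*q^8 + q^9)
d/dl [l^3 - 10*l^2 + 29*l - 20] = 3*l^2 - 20*l + 29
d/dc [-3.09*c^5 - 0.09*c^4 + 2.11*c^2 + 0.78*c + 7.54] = -15.45*c^4 - 0.36*c^3 + 4.22*c + 0.78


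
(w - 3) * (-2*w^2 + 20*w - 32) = -2*w^3 + 26*w^2 - 92*w + 96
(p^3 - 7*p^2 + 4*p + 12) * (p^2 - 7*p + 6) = p^5 - 14*p^4 + 59*p^3 - 58*p^2 - 60*p + 72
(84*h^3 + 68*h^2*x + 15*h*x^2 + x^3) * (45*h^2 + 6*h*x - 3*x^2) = 3780*h^5 + 3564*h^4*x + 831*h^3*x^2 - 69*h^2*x^3 - 39*h*x^4 - 3*x^5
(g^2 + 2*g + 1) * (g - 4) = g^3 - 2*g^2 - 7*g - 4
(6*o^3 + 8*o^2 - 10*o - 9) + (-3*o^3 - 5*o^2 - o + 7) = 3*o^3 + 3*o^2 - 11*o - 2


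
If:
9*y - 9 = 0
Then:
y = 1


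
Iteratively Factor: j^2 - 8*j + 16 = (j - 4)*(j - 4)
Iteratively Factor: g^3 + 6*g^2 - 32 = (g + 4)*(g^2 + 2*g - 8) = (g + 4)^2*(g - 2)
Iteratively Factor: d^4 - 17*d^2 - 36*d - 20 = (d + 1)*(d^3 - d^2 - 16*d - 20) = (d + 1)*(d + 2)*(d^2 - 3*d - 10) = (d - 5)*(d + 1)*(d + 2)*(d + 2)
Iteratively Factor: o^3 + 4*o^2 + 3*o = (o)*(o^2 + 4*o + 3) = o*(o + 1)*(o + 3)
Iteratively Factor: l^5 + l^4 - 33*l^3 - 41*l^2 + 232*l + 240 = (l + 4)*(l^4 - 3*l^3 - 21*l^2 + 43*l + 60) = (l - 5)*(l + 4)*(l^3 + 2*l^2 - 11*l - 12) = (l - 5)*(l + 4)^2*(l^2 - 2*l - 3) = (l - 5)*(l + 1)*(l + 4)^2*(l - 3)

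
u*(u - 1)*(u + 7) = u^3 + 6*u^2 - 7*u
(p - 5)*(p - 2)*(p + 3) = p^3 - 4*p^2 - 11*p + 30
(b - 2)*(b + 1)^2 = b^3 - 3*b - 2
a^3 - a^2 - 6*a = a*(a - 3)*(a + 2)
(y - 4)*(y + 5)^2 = y^3 + 6*y^2 - 15*y - 100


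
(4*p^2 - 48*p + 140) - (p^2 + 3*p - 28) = 3*p^2 - 51*p + 168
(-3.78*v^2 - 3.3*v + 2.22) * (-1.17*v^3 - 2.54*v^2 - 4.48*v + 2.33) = 4.4226*v^5 + 13.4622*v^4 + 22.719*v^3 + 0.3378*v^2 - 17.6346*v + 5.1726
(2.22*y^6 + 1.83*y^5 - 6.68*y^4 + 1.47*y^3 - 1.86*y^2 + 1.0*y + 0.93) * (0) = 0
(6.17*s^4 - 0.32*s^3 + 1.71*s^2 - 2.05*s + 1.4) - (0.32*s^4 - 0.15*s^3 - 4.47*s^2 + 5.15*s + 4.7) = 5.85*s^4 - 0.17*s^3 + 6.18*s^2 - 7.2*s - 3.3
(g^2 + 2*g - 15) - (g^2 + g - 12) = g - 3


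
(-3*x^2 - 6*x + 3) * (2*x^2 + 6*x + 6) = -6*x^4 - 30*x^3 - 48*x^2 - 18*x + 18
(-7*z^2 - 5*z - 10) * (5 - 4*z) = 28*z^3 - 15*z^2 + 15*z - 50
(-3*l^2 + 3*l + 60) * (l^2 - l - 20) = -3*l^4 + 6*l^3 + 117*l^2 - 120*l - 1200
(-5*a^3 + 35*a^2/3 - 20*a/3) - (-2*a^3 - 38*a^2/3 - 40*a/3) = -3*a^3 + 73*a^2/3 + 20*a/3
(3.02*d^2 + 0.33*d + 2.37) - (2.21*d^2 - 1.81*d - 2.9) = 0.81*d^2 + 2.14*d + 5.27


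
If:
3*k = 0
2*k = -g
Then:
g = 0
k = 0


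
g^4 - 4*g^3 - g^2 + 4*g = g*(g - 4)*(g - 1)*(g + 1)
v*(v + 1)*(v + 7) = v^3 + 8*v^2 + 7*v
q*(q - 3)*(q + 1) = q^3 - 2*q^2 - 3*q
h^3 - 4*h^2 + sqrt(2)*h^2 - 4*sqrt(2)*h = h*(h - 4)*(h + sqrt(2))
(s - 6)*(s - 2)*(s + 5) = s^3 - 3*s^2 - 28*s + 60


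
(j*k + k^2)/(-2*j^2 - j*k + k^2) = -k/(2*j - k)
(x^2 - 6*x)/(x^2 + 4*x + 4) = x*(x - 6)/(x^2 + 4*x + 4)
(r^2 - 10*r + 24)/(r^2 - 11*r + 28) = (r - 6)/(r - 7)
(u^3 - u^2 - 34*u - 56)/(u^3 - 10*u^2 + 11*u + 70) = (u + 4)/(u - 5)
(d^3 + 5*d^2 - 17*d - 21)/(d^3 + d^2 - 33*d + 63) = (d + 1)/(d - 3)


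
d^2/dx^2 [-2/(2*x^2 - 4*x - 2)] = 2*(-x^2 + 2*x + 4*(x - 1)^2 + 1)/(-x^2 + 2*x + 1)^3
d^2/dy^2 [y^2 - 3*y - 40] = 2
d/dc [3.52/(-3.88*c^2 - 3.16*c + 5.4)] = (27.3152*c + 11.1232)/(3.88*c^2 + 3.16*c - 5.4)^2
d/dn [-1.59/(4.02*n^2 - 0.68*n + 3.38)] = (12.7836*n - 1.0812)/(4.02*n^2 - 0.68*n + 3.38)^2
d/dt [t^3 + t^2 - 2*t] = 3*t^2 + 2*t - 2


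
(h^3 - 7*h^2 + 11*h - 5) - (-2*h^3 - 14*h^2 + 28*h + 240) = 3*h^3 + 7*h^2 - 17*h - 245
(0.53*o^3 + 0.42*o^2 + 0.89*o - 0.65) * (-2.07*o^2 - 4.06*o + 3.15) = -1.0971*o^5 - 3.0212*o^4 - 1.878*o^3 - 0.9449*o^2 + 5.4425*o - 2.0475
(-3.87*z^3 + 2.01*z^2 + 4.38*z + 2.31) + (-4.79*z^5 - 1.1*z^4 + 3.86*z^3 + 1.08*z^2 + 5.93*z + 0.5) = -4.79*z^5 - 1.1*z^4 - 0.0100000000000002*z^3 + 3.09*z^2 + 10.31*z + 2.81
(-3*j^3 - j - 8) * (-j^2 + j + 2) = 3*j^5 - 3*j^4 - 5*j^3 + 7*j^2 - 10*j - 16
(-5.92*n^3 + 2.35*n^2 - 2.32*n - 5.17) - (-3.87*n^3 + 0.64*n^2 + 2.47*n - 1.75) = -2.05*n^3 + 1.71*n^2 - 4.79*n - 3.42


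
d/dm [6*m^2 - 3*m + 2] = 12*m - 3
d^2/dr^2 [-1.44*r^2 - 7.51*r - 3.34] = -2.88000000000000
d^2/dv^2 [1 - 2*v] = 0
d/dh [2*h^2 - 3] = 4*h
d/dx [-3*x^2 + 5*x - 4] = 5 - 6*x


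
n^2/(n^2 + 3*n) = n/(n + 3)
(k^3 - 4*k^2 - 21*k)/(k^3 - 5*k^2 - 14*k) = (k + 3)/(k + 2)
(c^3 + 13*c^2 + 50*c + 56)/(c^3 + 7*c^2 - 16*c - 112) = (c + 2)/(c - 4)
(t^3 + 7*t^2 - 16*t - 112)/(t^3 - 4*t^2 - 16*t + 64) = (t + 7)/(t - 4)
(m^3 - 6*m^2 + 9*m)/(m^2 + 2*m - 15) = m*(m - 3)/(m + 5)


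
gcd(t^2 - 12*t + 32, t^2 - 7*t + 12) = t - 4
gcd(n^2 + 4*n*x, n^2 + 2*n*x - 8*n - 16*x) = 1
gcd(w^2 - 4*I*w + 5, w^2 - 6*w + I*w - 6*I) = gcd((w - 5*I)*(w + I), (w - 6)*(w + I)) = w + I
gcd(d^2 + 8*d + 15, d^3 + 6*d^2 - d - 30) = d^2 + 8*d + 15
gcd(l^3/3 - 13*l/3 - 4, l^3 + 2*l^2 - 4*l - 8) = 1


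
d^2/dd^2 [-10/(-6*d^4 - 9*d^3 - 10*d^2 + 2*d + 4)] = 20*(-(36*d^2 + 27*d + 10)*(6*d^4 + 9*d^3 + 10*d^2 - 2*d - 4) + (24*d^3 + 27*d^2 + 20*d - 2)^2)/(6*d^4 + 9*d^3 + 10*d^2 - 2*d - 4)^3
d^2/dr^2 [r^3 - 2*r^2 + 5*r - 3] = 6*r - 4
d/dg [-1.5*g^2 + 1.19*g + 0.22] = 1.19 - 3.0*g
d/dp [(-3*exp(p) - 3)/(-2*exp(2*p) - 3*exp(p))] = 3*(-2*exp(2*p) - 4*exp(p) - 3)*exp(-p)/(4*exp(2*p) + 12*exp(p) + 9)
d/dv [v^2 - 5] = 2*v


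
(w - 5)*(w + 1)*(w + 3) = w^3 - w^2 - 17*w - 15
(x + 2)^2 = x^2 + 4*x + 4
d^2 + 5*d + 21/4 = (d + 3/2)*(d + 7/2)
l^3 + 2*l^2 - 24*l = l*(l - 4)*(l + 6)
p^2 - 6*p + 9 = (p - 3)^2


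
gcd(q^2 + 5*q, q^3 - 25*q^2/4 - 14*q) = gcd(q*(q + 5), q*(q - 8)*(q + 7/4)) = q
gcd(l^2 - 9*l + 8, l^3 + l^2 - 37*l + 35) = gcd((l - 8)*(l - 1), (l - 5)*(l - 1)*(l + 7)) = l - 1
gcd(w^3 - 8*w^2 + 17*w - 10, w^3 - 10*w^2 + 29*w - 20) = w^2 - 6*w + 5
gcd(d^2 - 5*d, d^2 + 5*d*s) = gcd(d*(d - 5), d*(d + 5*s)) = d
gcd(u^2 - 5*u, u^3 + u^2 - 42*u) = u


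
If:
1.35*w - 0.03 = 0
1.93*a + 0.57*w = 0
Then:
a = -0.01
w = 0.02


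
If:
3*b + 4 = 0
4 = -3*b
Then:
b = -4/3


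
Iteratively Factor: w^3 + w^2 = (w)*(w^2 + w) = w*(w + 1)*(w)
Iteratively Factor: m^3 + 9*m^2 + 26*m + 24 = (m + 2)*(m^2 + 7*m + 12) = (m + 2)*(m + 3)*(m + 4)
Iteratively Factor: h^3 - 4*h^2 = (h)*(h^2 - 4*h) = h^2*(h - 4)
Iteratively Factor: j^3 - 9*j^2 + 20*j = (j)*(j^2 - 9*j + 20) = j*(j - 5)*(j - 4)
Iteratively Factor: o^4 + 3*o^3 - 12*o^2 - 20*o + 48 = (o + 3)*(o^3 - 12*o + 16) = (o - 2)*(o + 3)*(o^2 + 2*o - 8) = (o - 2)*(o + 3)*(o + 4)*(o - 2)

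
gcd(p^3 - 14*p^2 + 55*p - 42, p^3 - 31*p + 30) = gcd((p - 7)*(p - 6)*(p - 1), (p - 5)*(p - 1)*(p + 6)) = p - 1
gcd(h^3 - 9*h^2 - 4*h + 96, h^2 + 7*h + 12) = h + 3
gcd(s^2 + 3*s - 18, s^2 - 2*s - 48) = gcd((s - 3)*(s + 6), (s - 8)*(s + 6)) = s + 6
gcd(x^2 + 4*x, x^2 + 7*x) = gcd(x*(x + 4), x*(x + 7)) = x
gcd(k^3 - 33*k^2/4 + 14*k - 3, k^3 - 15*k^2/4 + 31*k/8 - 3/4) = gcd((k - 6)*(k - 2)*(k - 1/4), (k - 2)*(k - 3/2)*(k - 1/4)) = k^2 - 9*k/4 + 1/2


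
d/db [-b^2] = -2*b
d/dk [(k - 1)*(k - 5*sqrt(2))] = 2*k - 5*sqrt(2) - 1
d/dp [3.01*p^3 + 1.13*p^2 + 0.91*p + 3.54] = 9.03*p^2 + 2.26*p + 0.91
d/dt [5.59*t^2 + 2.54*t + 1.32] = 11.18*t + 2.54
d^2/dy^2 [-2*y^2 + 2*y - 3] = -4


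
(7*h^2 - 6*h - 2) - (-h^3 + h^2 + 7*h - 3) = h^3 + 6*h^2 - 13*h + 1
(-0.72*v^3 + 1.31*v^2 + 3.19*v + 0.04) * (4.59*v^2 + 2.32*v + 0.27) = -3.3048*v^5 + 4.3425*v^4 + 17.4869*v^3 + 7.9381*v^2 + 0.9541*v + 0.0108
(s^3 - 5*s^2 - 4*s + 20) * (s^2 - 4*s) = s^5 - 9*s^4 + 16*s^3 + 36*s^2 - 80*s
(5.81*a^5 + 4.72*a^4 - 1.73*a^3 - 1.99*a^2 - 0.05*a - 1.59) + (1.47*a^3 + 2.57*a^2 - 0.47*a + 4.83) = 5.81*a^5 + 4.72*a^4 - 0.26*a^3 + 0.58*a^2 - 0.52*a + 3.24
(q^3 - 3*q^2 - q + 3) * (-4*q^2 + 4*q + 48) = -4*q^5 + 16*q^4 + 40*q^3 - 160*q^2 - 36*q + 144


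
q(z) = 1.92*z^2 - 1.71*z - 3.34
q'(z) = 3.84*z - 1.71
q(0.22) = -3.62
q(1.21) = -2.60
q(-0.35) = -2.51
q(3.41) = 13.15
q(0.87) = -3.37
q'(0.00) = -1.71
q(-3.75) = 30.07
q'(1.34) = 3.44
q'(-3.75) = -16.11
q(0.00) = -3.34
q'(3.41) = 11.38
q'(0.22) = -0.87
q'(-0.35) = -3.05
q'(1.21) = 2.94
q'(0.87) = 1.63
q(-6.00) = 76.04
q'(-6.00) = -24.75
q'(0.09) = -1.36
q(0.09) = -3.48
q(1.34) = -2.18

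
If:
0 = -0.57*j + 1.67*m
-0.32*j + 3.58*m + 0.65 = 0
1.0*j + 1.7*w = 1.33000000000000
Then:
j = -0.72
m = -0.25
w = 1.21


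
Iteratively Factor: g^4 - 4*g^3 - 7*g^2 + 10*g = (g + 2)*(g^3 - 6*g^2 + 5*g) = (g - 1)*(g + 2)*(g^2 - 5*g) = g*(g - 1)*(g + 2)*(g - 5)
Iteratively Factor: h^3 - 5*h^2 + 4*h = (h - 4)*(h^2 - h) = (h - 4)*(h - 1)*(h)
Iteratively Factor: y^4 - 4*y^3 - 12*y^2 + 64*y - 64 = (y - 2)*(y^3 - 2*y^2 - 16*y + 32) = (y - 2)^2*(y^2 - 16) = (y - 2)^2*(y + 4)*(y - 4)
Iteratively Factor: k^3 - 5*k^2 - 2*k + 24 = (k - 3)*(k^2 - 2*k - 8) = (k - 4)*(k - 3)*(k + 2)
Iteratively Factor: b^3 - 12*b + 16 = (b + 4)*(b^2 - 4*b + 4) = (b - 2)*(b + 4)*(b - 2)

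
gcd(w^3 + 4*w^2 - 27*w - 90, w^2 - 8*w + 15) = w - 5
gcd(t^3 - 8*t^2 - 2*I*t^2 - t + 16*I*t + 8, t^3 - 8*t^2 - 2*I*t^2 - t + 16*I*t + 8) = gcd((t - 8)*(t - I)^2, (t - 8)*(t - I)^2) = t^3 + t^2*(-8 - 2*I) + t*(-1 + 16*I) + 8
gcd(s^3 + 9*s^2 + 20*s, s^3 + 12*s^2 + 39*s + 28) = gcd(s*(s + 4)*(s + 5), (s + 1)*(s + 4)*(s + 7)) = s + 4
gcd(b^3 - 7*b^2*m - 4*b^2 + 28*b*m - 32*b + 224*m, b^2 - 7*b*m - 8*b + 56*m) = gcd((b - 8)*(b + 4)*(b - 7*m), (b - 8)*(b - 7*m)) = b^2 - 7*b*m - 8*b + 56*m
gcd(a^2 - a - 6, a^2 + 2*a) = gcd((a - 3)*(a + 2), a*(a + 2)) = a + 2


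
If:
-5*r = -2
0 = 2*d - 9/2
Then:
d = 9/4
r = 2/5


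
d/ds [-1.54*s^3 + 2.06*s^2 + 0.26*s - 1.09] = -4.62*s^2 + 4.12*s + 0.26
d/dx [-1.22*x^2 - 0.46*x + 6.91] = -2.44*x - 0.46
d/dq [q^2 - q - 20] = 2*q - 1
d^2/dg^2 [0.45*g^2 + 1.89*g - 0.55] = 0.900000000000000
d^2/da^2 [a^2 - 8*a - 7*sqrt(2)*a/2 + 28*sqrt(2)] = 2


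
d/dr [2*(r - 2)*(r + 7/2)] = 4*r + 3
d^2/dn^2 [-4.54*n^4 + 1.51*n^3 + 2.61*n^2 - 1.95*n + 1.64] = -54.48*n^2 + 9.06*n + 5.22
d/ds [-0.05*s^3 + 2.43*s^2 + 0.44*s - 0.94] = -0.15*s^2 + 4.86*s + 0.44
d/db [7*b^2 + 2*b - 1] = 14*b + 2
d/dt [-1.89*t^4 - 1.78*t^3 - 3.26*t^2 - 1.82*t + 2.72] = -7.56*t^3 - 5.34*t^2 - 6.52*t - 1.82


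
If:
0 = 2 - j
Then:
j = 2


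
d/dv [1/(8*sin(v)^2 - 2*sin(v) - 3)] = 2*(1 - 8*sin(v))*cos(v)/(-8*sin(v)^2 + 2*sin(v) + 3)^2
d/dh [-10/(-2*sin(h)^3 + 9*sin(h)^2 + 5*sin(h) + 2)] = 10*(-6*sin(h)^2 + 18*sin(h) + 5)*cos(h)/(-2*sin(h)^3 + 9*sin(h)^2 + 5*sin(h) + 2)^2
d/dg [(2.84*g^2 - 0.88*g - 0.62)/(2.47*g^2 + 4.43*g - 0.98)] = (14.7548*g^2 - 2.5036*g + 3.609)/(6.1009*g^4 + 21.8842*g^3 + 14.7837*g^2 - 8.6828*g + 0.9604)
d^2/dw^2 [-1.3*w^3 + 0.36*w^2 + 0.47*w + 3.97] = 0.72 - 7.8*w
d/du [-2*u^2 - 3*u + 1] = -4*u - 3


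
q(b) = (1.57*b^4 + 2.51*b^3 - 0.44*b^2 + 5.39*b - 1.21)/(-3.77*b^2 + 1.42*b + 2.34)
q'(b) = (7.54*b - 1.42)*(1.57*b^4 + 2.51*b^3 - 0.44*b^2 + 5.39*b - 1.21)/(-3.77*b^2 + 1.42*b + 2.34)^2 + (6.28*b^3 + 7.53*b^2 - 0.88*b + 5.39)/(-3.77*b^2 + 1.42*b + 2.34)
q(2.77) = -6.89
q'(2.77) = -2.65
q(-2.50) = -0.19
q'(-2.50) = 1.60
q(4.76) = -14.30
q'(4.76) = -4.67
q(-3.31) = -1.68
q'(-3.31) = 2.12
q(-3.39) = -1.86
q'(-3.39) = 2.18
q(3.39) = -8.77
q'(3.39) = -3.37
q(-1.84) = 0.79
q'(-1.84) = 1.43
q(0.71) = 2.55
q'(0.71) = 14.40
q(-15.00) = -81.67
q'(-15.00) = 11.68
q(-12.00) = -50.38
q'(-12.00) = 9.19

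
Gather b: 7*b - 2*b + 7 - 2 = 5*b + 5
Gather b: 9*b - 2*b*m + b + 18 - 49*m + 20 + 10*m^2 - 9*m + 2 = b*(10 - 2*m) + 10*m^2 - 58*m + 40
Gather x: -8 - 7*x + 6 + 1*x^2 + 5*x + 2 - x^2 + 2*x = 0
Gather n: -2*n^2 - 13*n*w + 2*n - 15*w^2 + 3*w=-2*n^2 + n*(2 - 13*w) - 15*w^2 + 3*w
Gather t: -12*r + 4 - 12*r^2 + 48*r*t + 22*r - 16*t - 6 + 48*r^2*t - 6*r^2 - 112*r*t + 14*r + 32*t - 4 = -18*r^2 + 24*r + t*(48*r^2 - 64*r + 16) - 6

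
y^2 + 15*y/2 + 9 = (y + 3/2)*(y + 6)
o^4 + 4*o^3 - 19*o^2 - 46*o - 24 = (o - 4)*(o + 1)^2*(o + 6)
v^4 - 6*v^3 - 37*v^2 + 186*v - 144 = (v - 8)*(v - 3)*(v - 1)*(v + 6)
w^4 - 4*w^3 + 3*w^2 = w^2*(w - 3)*(w - 1)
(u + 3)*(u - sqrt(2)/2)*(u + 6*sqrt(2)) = u^3 + 3*u^2 + 11*sqrt(2)*u^2/2 - 6*u + 33*sqrt(2)*u/2 - 18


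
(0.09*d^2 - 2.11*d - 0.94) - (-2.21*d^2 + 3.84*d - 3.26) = 2.3*d^2 - 5.95*d + 2.32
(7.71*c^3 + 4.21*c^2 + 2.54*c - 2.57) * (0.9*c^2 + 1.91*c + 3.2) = 6.939*c^5 + 18.5151*c^4 + 34.9991*c^3 + 16.0104*c^2 + 3.2193*c - 8.224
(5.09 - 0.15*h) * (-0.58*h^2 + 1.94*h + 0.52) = 0.087*h^3 - 3.2432*h^2 + 9.7966*h + 2.6468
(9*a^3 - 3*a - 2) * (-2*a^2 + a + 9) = -18*a^5 + 9*a^4 + 87*a^3 + a^2 - 29*a - 18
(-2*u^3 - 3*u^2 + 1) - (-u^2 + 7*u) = -2*u^3 - 2*u^2 - 7*u + 1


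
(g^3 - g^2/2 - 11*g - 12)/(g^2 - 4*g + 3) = (g^3 - g^2/2 - 11*g - 12)/(g^2 - 4*g + 3)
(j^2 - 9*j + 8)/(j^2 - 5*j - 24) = (j - 1)/(j + 3)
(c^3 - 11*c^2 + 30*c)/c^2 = c - 11 + 30/c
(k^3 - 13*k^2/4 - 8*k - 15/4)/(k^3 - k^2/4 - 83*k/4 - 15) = (k + 1)/(k + 4)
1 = 1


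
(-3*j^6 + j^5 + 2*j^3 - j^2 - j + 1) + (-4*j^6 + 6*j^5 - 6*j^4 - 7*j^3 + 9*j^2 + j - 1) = -7*j^6 + 7*j^5 - 6*j^4 - 5*j^3 + 8*j^2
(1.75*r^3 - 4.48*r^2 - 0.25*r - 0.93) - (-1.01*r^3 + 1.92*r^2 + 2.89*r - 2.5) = 2.76*r^3 - 6.4*r^2 - 3.14*r + 1.57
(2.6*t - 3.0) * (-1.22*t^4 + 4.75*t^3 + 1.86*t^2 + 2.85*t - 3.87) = -3.172*t^5 + 16.01*t^4 - 9.414*t^3 + 1.83*t^2 - 18.612*t + 11.61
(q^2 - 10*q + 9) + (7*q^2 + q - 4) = 8*q^2 - 9*q + 5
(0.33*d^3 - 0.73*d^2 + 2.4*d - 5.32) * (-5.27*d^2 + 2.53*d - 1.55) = -1.7391*d^5 + 4.682*d^4 - 15.0064*d^3 + 35.2399*d^2 - 17.1796*d + 8.246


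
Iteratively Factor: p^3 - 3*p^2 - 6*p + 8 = (p - 4)*(p^2 + p - 2) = (p - 4)*(p + 2)*(p - 1)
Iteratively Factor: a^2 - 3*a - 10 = (a - 5)*(a + 2)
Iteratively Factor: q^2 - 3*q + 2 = (q - 2)*(q - 1)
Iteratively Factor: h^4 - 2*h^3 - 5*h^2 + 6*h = (h - 1)*(h^3 - h^2 - 6*h) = (h - 1)*(h + 2)*(h^2 - 3*h) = (h - 3)*(h - 1)*(h + 2)*(h)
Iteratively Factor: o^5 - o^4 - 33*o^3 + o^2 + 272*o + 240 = (o + 4)*(o^4 - 5*o^3 - 13*o^2 + 53*o + 60) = (o - 4)*(o + 4)*(o^3 - o^2 - 17*o - 15) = (o - 4)*(o + 3)*(o + 4)*(o^2 - 4*o - 5) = (o - 4)*(o + 1)*(o + 3)*(o + 4)*(o - 5)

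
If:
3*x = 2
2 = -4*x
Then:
No Solution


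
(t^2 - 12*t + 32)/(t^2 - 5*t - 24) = (t - 4)/(t + 3)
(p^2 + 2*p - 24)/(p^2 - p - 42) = (p - 4)/(p - 7)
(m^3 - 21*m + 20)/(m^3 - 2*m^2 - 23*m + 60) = (m - 1)/(m - 3)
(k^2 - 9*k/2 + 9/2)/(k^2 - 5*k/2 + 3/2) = (k - 3)/(k - 1)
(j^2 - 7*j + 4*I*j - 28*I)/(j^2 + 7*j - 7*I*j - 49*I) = (j^2 + j*(-7 + 4*I) - 28*I)/(j^2 + 7*j*(1 - I) - 49*I)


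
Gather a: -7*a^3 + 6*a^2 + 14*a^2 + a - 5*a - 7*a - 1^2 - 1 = -7*a^3 + 20*a^2 - 11*a - 2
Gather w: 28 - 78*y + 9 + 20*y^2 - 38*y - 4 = 20*y^2 - 116*y + 33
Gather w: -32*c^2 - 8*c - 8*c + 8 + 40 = -32*c^2 - 16*c + 48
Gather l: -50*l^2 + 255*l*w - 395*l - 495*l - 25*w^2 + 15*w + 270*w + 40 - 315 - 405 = -50*l^2 + l*(255*w - 890) - 25*w^2 + 285*w - 680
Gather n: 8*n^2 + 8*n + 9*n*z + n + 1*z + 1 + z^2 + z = 8*n^2 + n*(9*z + 9) + z^2 + 2*z + 1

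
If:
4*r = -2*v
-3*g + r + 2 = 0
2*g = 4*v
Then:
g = 8/13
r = -2/13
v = 4/13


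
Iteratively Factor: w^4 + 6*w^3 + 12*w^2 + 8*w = (w)*(w^3 + 6*w^2 + 12*w + 8) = w*(w + 2)*(w^2 + 4*w + 4) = w*(w + 2)^2*(w + 2)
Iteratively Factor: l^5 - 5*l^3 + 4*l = (l + 1)*(l^4 - l^3 - 4*l^2 + 4*l) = (l - 2)*(l + 1)*(l^3 + l^2 - 2*l) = (l - 2)*(l - 1)*(l + 1)*(l^2 + 2*l) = (l - 2)*(l - 1)*(l + 1)*(l + 2)*(l)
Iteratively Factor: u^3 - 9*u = (u)*(u^2 - 9) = u*(u - 3)*(u + 3)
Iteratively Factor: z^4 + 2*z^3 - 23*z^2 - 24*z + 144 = (z + 4)*(z^3 - 2*z^2 - 15*z + 36) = (z + 4)^2*(z^2 - 6*z + 9) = (z - 3)*(z + 4)^2*(z - 3)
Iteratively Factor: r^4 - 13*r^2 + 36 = (r - 3)*(r^3 + 3*r^2 - 4*r - 12) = (r - 3)*(r - 2)*(r^2 + 5*r + 6) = (r - 3)*(r - 2)*(r + 3)*(r + 2)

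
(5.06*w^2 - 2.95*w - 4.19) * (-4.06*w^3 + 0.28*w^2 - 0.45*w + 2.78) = -20.5436*w^5 + 13.3938*w^4 + 13.9084*w^3 + 14.2211*w^2 - 6.3155*w - 11.6482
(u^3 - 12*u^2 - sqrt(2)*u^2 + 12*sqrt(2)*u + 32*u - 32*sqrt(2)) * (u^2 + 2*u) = u^5 - 10*u^4 - sqrt(2)*u^4 + 8*u^3 + 10*sqrt(2)*u^3 - 8*sqrt(2)*u^2 + 64*u^2 - 64*sqrt(2)*u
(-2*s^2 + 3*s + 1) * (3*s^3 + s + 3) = -6*s^5 + 9*s^4 + s^3 - 3*s^2 + 10*s + 3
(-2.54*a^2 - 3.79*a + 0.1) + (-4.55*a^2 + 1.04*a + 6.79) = -7.09*a^2 - 2.75*a + 6.89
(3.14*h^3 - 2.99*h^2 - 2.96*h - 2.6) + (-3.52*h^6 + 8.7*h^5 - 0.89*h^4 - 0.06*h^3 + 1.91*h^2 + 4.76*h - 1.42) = -3.52*h^6 + 8.7*h^5 - 0.89*h^4 + 3.08*h^3 - 1.08*h^2 + 1.8*h - 4.02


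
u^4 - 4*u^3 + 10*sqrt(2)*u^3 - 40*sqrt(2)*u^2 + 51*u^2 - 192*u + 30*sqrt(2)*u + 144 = (u - 3)*(u - 1)*(u + 4*sqrt(2))*(u + 6*sqrt(2))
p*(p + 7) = p^2 + 7*p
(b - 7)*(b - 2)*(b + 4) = b^3 - 5*b^2 - 22*b + 56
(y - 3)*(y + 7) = y^2 + 4*y - 21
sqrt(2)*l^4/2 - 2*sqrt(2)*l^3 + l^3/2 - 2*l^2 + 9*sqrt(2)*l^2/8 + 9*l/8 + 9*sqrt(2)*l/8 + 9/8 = (l - 3)*(l - 3/2)*(l + 1/2)*(sqrt(2)*l/2 + 1/2)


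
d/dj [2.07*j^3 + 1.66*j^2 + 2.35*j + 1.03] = 6.21*j^2 + 3.32*j + 2.35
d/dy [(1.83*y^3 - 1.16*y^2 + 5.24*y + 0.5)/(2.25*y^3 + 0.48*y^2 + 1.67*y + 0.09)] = (3.4884*y^4 - 17.4678*y^3 - 7.3333*y^2 - 0.688800000000001*y - 0.3634)/(5.0625*y^6 + 2.16*y^5 + 7.7454*y^4 + 2.0082*y^3 + 2.8753*y^2 + 0.3006*y + 0.0081)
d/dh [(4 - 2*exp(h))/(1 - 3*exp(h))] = 10*exp(h)/(3*exp(h) - 1)^2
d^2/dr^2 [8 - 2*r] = 0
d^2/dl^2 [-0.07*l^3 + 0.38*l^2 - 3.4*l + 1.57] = 0.76 - 0.42*l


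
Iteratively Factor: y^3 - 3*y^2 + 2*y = (y - 2)*(y^2 - y) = y*(y - 2)*(y - 1)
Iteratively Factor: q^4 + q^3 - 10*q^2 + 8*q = (q + 4)*(q^3 - 3*q^2 + 2*q) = (q - 2)*(q + 4)*(q^2 - q) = q*(q - 2)*(q + 4)*(q - 1)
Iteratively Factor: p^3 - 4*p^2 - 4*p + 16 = (p - 4)*(p^2 - 4) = (p - 4)*(p - 2)*(p + 2)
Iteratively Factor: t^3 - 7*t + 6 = (t - 1)*(t^2 + t - 6) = (t - 2)*(t - 1)*(t + 3)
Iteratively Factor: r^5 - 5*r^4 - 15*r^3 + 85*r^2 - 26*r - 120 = (r - 3)*(r^4 - 2*r^3 - 21*r^2 + 22*r + 40) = (r - 3)*(r + 1)*(r^3 - 3*r^2 - 18*r + 40) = (r - 3)*(r + 1)*(r + 4)*(r^2 - 7*r + 10) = (r - 3)*(r - 2)*(r + 1)*(r + 4)*(r - 5)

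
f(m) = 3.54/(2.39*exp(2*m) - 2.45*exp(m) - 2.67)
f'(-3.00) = 0.05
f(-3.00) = -1.27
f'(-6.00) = 0.00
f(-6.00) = -1.32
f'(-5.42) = 0.01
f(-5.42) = -1.32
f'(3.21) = -0.01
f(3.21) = 0.00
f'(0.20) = -3.33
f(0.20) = -1.69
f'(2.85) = -0.01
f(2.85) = 0.01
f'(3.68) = -0.00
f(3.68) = 0.00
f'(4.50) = -0.00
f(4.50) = 0.00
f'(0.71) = -10.49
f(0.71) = 1.58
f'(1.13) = -0.85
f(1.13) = 0.28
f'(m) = 3.54*(-4.78*exp(2*m) + 2.45*exp(m))/(2.39*exp(2*m) - 2.45*exp(m) - 2.67)^2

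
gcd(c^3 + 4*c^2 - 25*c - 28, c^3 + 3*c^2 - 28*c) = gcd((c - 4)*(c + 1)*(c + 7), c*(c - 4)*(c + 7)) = c^2 + 3*c - 28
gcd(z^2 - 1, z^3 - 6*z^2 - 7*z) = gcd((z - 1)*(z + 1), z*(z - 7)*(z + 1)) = z + 1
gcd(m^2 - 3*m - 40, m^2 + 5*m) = m + 5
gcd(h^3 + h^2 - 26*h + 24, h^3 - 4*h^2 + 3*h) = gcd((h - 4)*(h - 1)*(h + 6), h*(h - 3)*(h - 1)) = h - 1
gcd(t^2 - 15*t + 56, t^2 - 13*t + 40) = t - 8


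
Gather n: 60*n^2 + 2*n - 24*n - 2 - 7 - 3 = 60*n^2 - 22*n - 12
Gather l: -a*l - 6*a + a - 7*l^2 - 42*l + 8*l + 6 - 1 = -5*a - 7*l^2 + l*(-a - 34) + 5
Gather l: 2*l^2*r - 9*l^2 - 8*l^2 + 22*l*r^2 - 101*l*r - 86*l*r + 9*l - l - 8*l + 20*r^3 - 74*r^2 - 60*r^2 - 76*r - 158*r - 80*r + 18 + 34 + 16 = l^2*(2*r - 17) + l*(22*r^2 - 187*r) + 20*r^3 - 134*r^2 - 314*r + 68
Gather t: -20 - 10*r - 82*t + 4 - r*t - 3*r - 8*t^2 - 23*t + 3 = -13*r - 8*t^2 + t*(-r - 105) - 13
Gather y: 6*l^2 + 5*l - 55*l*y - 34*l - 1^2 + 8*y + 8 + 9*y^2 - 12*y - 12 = 6*l^2 - 29*l + 9*y^2 + y*(-55*l - 4) - 5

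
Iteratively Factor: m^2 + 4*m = (m + 4)*(m)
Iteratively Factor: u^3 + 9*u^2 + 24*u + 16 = (u + 4)*(u^2 + 5*u + 4) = (u + 1)*(u + 4)*(u + 4)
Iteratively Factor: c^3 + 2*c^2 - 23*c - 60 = (c + 4)*(c^2 - 2*c - 15) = (c + 3)*(c + 4)*(c - 5)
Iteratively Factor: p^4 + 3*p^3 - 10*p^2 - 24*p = (p)*(p^3 + 3*p^2 - 10*p - 24) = p*(p - 3)*(p^2 + 6*p + 8) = p*(p - 3)*(p + 2)*(p + 4)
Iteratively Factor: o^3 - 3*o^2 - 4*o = (o)*(o^2 - 3*o - 4) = o*(o + 1)*(o - 4)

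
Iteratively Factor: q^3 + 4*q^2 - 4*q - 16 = (q + 4)*(q^2 - 4) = (q + 2)*(q + 4)*(q - 2)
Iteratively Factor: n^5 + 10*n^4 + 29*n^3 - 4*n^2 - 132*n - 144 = (n + 3)*(n^4 + 7*n^3 + 8*n^2 - 28*n - 48) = (n + 2)*(n + 3)*(n^3 + 5*n^2 - 2*n - 24) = (n + 2)*(n + 3)*(n + 4)*(n^2 + n - 6) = (n - 2)*(n + 2)*(n + 3)*(n + 4)*(n + 3)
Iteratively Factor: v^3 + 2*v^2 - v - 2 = (v + 1)*(v^2 + v - 2) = (v - 1)*(v + 1)*(v + 2)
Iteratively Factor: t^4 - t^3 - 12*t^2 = (t)*(t^3 - t^2 - 12*t) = t*(t + 3)*(t^2 - 4*t) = t^2*(t + 3)*(t - 4)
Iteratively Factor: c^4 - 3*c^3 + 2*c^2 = (c)*(c^3 - 3*c^2 + 2*c) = c^2*(c^2 - 3*c + 2) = c^2*(c - 1)*(c - 2)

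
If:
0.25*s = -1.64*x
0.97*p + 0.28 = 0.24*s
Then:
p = -1.62309278350515*x - 0.288659793814433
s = -6.56*x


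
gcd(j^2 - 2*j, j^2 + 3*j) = j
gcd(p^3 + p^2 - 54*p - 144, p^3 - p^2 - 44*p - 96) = p^2 - 5*p - 24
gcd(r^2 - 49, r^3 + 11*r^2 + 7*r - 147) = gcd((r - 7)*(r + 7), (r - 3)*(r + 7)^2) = r + 7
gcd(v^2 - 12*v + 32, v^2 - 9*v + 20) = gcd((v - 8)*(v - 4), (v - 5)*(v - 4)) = v - 4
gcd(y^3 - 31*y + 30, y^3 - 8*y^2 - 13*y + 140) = y - 5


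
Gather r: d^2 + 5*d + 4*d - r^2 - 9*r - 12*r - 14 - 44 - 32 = d^2 + 9*d - r^2 - 21*r - 90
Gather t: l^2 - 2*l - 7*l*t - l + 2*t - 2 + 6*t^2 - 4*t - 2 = l^2 - 3*l + 6*t^2 + t*(-7*l - 2) - 4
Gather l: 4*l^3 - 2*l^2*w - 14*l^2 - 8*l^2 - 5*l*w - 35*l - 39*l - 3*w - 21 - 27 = 4*l^3 + l^2*(-2*w - 22) + l*(-5*w - 74) - 3*w - 48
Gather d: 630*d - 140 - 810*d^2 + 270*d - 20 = -810*d^2 + 900*d - 160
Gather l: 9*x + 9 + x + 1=10*x + 10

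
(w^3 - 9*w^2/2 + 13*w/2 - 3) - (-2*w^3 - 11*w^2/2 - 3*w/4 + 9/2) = 3*w^3 + w^2 + 29*w/4 - 15/2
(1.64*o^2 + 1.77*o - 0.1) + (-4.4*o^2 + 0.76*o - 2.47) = -2.76*o^2 + 2.53*o - 2.57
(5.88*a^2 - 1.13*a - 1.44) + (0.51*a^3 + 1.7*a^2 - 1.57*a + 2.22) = 0.51*a^3 + 7.58*a^2 - 2.7*a + 0.78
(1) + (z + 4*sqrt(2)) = z + 1 + 4*sqrt(2)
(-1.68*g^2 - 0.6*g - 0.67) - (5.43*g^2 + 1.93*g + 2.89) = -7.11*g^2 - 2.53*g - 3.56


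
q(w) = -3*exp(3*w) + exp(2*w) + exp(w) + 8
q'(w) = -9*exp(3*w) + 2*exp(2*w) + exp(w)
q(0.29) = 3.96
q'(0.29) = -16.57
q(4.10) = -655378.68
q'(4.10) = -1969921.66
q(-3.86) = 8.02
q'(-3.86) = 0.02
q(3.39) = -77406.50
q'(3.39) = -233182.89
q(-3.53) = 8.03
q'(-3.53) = 0.03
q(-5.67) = 8.00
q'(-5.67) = 0.00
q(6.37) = -597365919.99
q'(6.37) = -1792440075.62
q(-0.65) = 8.37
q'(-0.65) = -0.21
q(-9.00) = 8.00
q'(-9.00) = 0.00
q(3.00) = -23877.74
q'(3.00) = -72100.81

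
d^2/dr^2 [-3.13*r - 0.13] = 0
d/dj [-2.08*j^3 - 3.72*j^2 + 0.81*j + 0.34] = -6.24*j^2 - 7.44*j + 0.81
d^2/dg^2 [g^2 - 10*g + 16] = 2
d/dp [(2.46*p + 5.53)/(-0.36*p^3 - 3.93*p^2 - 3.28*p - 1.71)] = (1.7712*p^3 + 15.6402*p^2 + 43.4658*p + 13.9318)/(0.1296*p^6 + 2.8296*p^5 + 17.8065*p^4 + 27.012*p^3 + 24.199*p^2 + 11.2176*p + 2.9241)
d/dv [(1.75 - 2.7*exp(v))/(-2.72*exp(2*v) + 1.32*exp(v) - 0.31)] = (-7.344*exp(2*v) + 9.52*exp(v) - 1.473)*exp(v)/(7.3984*exp(4*v) - 7.1808*exp(3*v) + 3.4288*exp(2*v) - 0.8184*exp(v) + 0.0961)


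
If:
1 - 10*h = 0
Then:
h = 1/10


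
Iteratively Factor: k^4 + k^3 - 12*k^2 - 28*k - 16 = (k - 4)*(k^3 + 5*k^2 + 8*k + 4) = (k - 4)*(k + 2)*(k^2 + 3*k + 2) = (k - 4)*(k + 2)^2*(k + 1)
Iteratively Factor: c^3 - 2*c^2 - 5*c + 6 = (c - 1)*(c^2 - c - 6) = (c - 1)*(c + 2)*(c - 3)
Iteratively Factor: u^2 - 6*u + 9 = (u - 3)*(u - 3)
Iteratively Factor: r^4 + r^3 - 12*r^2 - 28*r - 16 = (r + 2)*(r^3 - r^2 - 10*r - 8) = (r - 4)*(r + 2)*(r^2 + 3*r + 2) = (r - 4)*(r + 1)*(r + 2)*(r + 2)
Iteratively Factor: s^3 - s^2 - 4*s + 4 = (s + 2)*(s^2 - 3*s + 2) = (s - 1)*(s + 2)*(s - 2)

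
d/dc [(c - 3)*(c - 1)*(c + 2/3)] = 3*c^2 - 20*c/3 + 1/3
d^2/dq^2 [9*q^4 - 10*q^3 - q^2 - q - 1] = 108*q^2 - 60*q - 2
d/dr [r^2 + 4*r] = 2*r + 4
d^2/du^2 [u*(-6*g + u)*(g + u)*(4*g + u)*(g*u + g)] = 2*g*(-24*g^3 - 78*g^2*u - 26*g^2 - 6*g*u^2 - 3*g*u + 10*u^3 + 6*u^2)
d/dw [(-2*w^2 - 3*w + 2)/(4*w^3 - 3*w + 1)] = (2*w^2 + 8*w + 3)/(4*w^4 + 4*w^3 - 3*w^2 - 2*w + 1)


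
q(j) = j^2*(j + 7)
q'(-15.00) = 465.00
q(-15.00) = -1800.00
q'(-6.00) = 24.00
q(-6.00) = 36.00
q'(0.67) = 10.73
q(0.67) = 3.44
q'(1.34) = 24.15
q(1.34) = 14.98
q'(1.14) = 19.86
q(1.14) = 10.58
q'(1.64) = 31.03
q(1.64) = 23.24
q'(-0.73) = -8.62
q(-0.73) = 3.34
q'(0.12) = 1.72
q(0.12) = 0.10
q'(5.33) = 159.85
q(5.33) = 350.28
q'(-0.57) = -7.01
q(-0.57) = 2.09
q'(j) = j^2 + 2*j*(j + 7) = j*(3*j + 14)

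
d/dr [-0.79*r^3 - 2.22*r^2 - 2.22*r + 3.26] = -2.37*r^2 - 4.44*r - 2.22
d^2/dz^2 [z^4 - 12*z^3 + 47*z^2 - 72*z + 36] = 12*z^2 - 72*z + 94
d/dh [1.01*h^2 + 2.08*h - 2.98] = 2.02*h + 2.08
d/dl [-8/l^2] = 16/l^3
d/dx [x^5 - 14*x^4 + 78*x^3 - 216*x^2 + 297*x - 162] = 5*x^4 - 56*x^3 + 234*x^2 - 432*x + 297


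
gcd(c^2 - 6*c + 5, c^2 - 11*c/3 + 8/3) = c - 1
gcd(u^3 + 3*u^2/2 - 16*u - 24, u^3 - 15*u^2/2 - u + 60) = u - 4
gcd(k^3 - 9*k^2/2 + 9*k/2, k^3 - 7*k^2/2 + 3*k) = k^2 - 3*k/2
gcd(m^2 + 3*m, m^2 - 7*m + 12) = 1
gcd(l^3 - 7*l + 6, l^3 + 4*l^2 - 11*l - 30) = 1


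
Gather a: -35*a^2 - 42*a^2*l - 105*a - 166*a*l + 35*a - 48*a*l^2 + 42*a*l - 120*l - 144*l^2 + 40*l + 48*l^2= a^2*(-42*l - 35) + a*(-48*l^2 - 124*l - 70) - 96*l^2 - 80*l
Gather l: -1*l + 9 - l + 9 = 18 - 2*l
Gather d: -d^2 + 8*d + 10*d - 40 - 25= -d^2 + 18*d - 65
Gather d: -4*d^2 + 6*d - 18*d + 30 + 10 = -4*d^2 - 12*d + 40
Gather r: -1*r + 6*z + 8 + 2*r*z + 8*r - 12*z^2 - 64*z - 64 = r*(2*z + 7) - 12*z^2 - 58*z - 56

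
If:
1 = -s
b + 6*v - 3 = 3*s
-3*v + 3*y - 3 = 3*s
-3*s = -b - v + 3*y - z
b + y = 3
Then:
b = 18/5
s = -1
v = -3/5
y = -3/5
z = -39/5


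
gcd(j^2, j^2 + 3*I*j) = j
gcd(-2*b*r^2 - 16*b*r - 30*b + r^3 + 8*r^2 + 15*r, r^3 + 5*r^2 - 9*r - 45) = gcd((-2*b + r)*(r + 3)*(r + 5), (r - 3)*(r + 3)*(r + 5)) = r^2 + 8*r + 15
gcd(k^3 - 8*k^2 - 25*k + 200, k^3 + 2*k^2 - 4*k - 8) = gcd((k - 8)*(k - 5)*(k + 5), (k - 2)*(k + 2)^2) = 1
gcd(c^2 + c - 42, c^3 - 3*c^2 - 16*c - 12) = c - 6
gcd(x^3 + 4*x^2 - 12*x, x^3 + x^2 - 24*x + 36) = x^2 + 4*x - 12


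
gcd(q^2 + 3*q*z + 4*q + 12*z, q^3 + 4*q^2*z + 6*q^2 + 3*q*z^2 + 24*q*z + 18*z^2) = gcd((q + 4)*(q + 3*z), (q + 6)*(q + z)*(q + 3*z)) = q + 3*z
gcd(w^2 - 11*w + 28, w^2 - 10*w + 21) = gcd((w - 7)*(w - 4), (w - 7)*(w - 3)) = w - 7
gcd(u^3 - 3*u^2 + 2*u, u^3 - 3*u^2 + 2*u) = u^3 - 3*u^2 + 2*u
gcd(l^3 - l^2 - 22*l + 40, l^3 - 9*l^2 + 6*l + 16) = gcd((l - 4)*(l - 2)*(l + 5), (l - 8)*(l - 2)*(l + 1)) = l - 2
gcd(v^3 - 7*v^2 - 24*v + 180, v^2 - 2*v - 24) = v - 6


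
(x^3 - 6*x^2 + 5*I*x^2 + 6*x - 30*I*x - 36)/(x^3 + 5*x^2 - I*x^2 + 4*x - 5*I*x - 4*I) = (x^2 + 6*x*(-1 + I) - 36*I)/(x^2 + 5*x + 4)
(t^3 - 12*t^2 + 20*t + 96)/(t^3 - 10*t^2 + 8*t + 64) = (t - 6)/(t - 4)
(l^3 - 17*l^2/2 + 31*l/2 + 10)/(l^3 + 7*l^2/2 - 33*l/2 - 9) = (l^2 - 9*l + 20)/(l^2 + 3*l - 18)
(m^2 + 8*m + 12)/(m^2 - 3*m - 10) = (m + 6)/(m - 5)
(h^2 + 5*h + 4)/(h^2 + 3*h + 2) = (h + 4)/(h + 2)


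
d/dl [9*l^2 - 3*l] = 18*l - 3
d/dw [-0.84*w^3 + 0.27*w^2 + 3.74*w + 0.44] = -2.52*w^2 + 0.54*w + 3.74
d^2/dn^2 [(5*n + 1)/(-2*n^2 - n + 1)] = 2*(-(4*n + 1)^2*(5*n + 1) + (30*n + 7)*(2*n^2 + n - 1))/(2*n^2 + n - 1)^3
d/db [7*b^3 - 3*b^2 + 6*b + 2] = 21*b^2 - 6*b + 6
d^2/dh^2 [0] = 0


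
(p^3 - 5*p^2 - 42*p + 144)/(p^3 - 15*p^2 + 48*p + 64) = (p^2 + 3*p - 18)/(p^2 - 7*p - 8)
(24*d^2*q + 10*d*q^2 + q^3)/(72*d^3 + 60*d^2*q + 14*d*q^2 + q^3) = q*(4*d + q)/(12*d^2 + 8*d*q + q^2)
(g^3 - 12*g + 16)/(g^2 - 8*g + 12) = (g^2 + 2*g - 8)/(g - 6)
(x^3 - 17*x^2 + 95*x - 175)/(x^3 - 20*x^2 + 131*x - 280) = (x - 5)/(x - 8)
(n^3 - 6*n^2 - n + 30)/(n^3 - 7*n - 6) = (n - 5)/(n + 1)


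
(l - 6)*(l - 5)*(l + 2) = l^3 - 9*l^2 + 8*l + 60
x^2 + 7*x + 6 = (x + 1)*(x + 6)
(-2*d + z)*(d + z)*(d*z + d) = -2*d^3*z - 2*d^3 - d^2*z^2 - d^2*z + d*z^3 + d*z^2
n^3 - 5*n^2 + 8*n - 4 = (n - 2)^2*(n - 1)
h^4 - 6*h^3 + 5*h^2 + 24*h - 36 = (h - 3)^2*(h - 2)*(h + 2)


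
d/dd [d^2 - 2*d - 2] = 2*d - 2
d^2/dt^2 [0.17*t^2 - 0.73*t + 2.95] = 0.340000000000000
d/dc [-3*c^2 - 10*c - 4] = -6*c - 10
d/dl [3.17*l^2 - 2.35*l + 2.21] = 6.34*l - 2.35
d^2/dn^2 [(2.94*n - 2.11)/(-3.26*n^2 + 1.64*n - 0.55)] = (-(2.94*n - 2.11)*(6.52*n - 1.64)*(13.04*n - 3.28) + (57.5064*n - 23.4004)*(3.26*n^2 - 1.64*n + 0.55))/(3.26*n^2 - 1.64*n + 0.55)^3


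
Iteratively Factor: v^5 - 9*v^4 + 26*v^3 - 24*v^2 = (v - 4)*(v^4 - 5*v^3 + 6*v^2) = (v - 4)*(v - 3)*(v^3 - 2*v^2) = (v - 4)*(v - 3)*(v - 2)*(v^2) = v*(v - 4)*(v - 3)*(v - 2)*(v)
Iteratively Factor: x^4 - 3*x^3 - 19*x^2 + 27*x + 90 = (x - 5)*(x^3 + 2*x^2 - 9*x - 18) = (x - 5)*(x + 3)*(x^2 - x - 6) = (x - 5)*(x + 2)*(x + 3)*(x - 3)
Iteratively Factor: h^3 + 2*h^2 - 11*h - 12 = (h + 4)*(h^2 - 2*h - 3) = (h + 1)*(h + 4)*(h - 3)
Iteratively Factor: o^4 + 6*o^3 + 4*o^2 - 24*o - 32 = (o - 2)*(o^3 + 8*o^2 + 20*o + 16) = (o - 2)*(o + 4)*(o^2 + 4*o + 4) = (o - 2)*(o + 2)*(o + 4)*(o + 2)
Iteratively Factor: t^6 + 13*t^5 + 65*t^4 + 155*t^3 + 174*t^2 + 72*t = (t + 1)*(t^5 + 12*t^4 + 53*t^3 + 102*t^2 + 72*t) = (t + 1)*(t + 3)*(t^4 + 9*t^3 + 26*t^2 + 24*t) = (t + 1)*(t + 3)^2*(t^3 + 6*t^2 + 8*t) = t*(t + 1)*(t + 3)^2*(t^2 + 6*t + 8) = t*(t + 1)*(t + 3)^2*(t + 4)*(t + 2)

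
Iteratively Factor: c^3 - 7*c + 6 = (c + 3)*(c^2 - 3*c + 2) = (c - 2)*(c + 3)*(c - 1)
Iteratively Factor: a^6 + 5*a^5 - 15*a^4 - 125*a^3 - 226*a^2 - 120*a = (a + 4)*(a^5 + a^4 - 19*a^3 - 49*a^2 - 30*a) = (a + 3)*(a + 4)*(a^4 - 2*a^3 - 13*a^2 - 10*a) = (a + 1)*(a + 3)*(a + 4)*(a^3 - 3*a^2 - 10*a) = (a + 1)*(a + 2)*(a + 3)*(a + 4)*(a^2 - 5*a) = a*(a + 1)*(a + 2)*(a + 3)*(a + 4)*(a - 5)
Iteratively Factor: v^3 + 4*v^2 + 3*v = (v + 1)*(v^2 + 3*v) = (v + 1)*(v + 3)*(v)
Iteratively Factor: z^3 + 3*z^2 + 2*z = (z)*(z^2 + 3*z + 2) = z*(z + 2)*(z + 1)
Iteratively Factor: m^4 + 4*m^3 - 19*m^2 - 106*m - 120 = (m + 3)*(m^3 + m^2 - 22*m - 40) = (m + 2)*(m + 3)*(m^2 - m - 20) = (m + 2)*(m + 3)*(m + 4)*(m - 5)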